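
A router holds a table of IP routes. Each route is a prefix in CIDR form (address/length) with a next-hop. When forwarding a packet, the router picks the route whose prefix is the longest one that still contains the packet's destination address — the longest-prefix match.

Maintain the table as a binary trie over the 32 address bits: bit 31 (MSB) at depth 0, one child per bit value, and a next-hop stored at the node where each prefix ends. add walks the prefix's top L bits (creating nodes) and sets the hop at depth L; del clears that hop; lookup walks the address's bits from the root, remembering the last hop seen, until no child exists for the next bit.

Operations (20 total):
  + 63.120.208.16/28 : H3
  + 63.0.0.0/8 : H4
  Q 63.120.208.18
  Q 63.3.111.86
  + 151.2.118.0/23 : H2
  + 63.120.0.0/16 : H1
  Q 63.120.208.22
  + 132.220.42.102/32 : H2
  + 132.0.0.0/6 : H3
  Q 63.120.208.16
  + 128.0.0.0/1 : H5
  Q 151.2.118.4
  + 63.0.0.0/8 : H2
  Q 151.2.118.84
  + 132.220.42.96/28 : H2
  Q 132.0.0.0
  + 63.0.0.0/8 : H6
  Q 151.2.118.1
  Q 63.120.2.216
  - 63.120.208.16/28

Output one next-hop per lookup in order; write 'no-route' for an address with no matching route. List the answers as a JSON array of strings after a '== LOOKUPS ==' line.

Process each operation:
  + 63.120.208.16/28 (H3) depth=28
  + 63.0.0.0/8 (H4) depth=8
  ? 63.120.208.18  path d0:-→d1:-→d2:-→d3:-→d4:-→d5:-→d6:-→d7:-→d8:H4→d9:-→d10:-→d11:-→d12:-→d13:-→d14:-→d15:-→d16:-→d17:-→d18:-→d19:-→d20:-→d21:-→d22:-→d23:-→d24:-→d25:-→d26:-→d27:-→d28:H3  best=H3
  ? 63.3.111.86  path d0:-→d1:-→d2:-→d3:-→d4:-→d5:-→d6:-→d7:-→d8:H4→d9:-  best=H4
  + 151.2.118.0/23 (H2) depth=23
  + 63.120.0.0/16 (H1) depth=16
  ? 63.120.208.22  path d0:-→d1:-→d2:-→d3:-→d4:-→d5:-→d6:-→d7:-→d8:H4→d9:-→d10:-→d11:-→d12:-→d13:-→d14:-→d15:-→d16:H1→d17:-→d18:-→d19:-→d20:-→d21:-→d22:-→d23:-→d24:-→d25:-→d26:-→d27:-→d28:H3  best=H3
  + 132.220.42.102/32 (H2) depth=32
  + 132.0.0.0/6 (H3) depth=6
  ? 63.120.208.16  path d0:-→d1:-→d2:-→d3:-→d4:-→d5:-→d6:-→d7:-→d8:H4→d9:-→d10:-→d11:-→d12:-→d13:-→d14:-→d15:-→d16:H1→d17:-→d18:-→d19:-→d20:-→d21:-→d22:-→d23:-→d24:-→d25:-→d26:-→d27:-→d28:H3  best=H3
  + 128.0.0.0/1 (H5) depth=1
  ? 151.2.118.4  path d0:-→d1:H5→d2:-→d3:-→d4:-→d5:-→d6:-→d7:-→d8:-→d9:-→d10:-→d11:-→d12:-→d13:-→d14:-→d15:-→d16:-→d17:-→d18:-→d19:-→d20:-→d21:-→d22:-→d23:H2  best=H2
  + 63.0.0.0/8 (H2) depth=8
  ? 151.2.118.84  path d0:-→d1:H5→d2:-→d3:-→d4:-→d5:-→d6:-→d7:-→d8:-→d9:-→d10:-→d11:-→d12:-→d13:-→d14:-→d15:-→d16:-→d17:-→d18:-→d19:-→d20:-→d21:-→d22:-→d23:H2  best=H2
  + 132.220.42.96/28 (H2) depth=28
  ? 132.0.0.0  path d0:-→d1:H5→d2:-→d3:-→d4:-→d5:-→d6:H3→d7:-→d8:-  best=H3
  + 63.0.0.0/8 (H6) depth=8
  ? 151.2.118.1  path d0:-→d1:H5→d2:-→d3:-→d4:-→d5:-→d6:-→d7:-→d8:-→d9:-→d10:-→d11:-→d12:-→d13:-→d14:-→d15:-→d16:-→d17:-→d18:-→d19:-→d20:-→d21:-→d22:-→d23:H2  best=H2
  ? 63.120.2.216  path d0:-→d1:-→d2:-→d3:-→d4:-→d5:-→d6:-→d7:-→d8:H6→d9:-→d10:-→d11:-→d12:-→d13:-→d14:-→d15:-→d16:H1  best=H1
  del 63.120.208.16/28 (clear depth 28)

== LOOKUPS ==
["H3","H4","H3","H3","H2","H2","H3","H2","H1"]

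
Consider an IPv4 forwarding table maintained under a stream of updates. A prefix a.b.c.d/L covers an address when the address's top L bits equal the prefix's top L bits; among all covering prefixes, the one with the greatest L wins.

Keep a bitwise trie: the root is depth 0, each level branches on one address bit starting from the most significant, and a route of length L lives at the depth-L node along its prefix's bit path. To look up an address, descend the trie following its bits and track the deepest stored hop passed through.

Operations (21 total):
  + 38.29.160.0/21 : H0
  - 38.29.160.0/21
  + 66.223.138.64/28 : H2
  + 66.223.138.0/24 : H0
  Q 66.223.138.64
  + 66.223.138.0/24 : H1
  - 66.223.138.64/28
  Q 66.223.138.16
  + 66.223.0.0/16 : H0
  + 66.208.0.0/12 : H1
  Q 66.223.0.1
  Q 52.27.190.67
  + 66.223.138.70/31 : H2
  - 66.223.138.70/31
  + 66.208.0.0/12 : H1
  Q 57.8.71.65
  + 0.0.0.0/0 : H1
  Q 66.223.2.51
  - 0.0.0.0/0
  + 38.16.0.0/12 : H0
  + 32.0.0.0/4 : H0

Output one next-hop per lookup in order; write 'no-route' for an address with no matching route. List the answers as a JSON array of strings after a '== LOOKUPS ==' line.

Apply in order:
  + 38.29.160.0/21 (H0) depth=21
  - 38.29.160.0/21 clear@21
  + 66.223.138.64/28 (H2) depth=28
  + 66.223.138.0/24 (H0) depth=24
  lookup 66.223.138.64: bits 0100001011011111100010100100 walk d0:-→d1:-→d2:-→d3:-→d4:-→d5:-→d6:-→d7:-→d8:-→d9:-→d10:-→d11:-→d12:-→d13:-→d14:-→d15:-→d16:-→d17:-→d18:-→d19:-→d20:-→d21:-→d22:-→d23:-→d24:H0→d25:-→d26:-→d27:-→d28:H2 -> H2
  + 66.223.138.0/24 (H1) depth=24
  - 66.223.138.64/28 clear@28
  lookup 66.223.138.16: bits 0100001011011111100010100 walk d0:-→d1:-→d2:-→d3:-→d4:-→d5:-→d6:-→d7:-→d8:-→d9:-→d10:-→d11:-→d12:-→d13:-→d14:-→d15:-→d16:-→d17:-→d18:-→d19:-→d20:-→d21:-→d22:-→d23:-→d24:H1→d25:- -> H1
  + 66.223.0.0/16 (H0) depth=16
  + 66.208.0.0/12 (H1) depth=12
  lookup 66.223.0.1: bits 0100001011011111 walk d0:-→d1:-→d2:-→d3:-→d4:-→d5:-→d6:-→d7:-→d8:-→d9:-→d10:-→d11:-→d12:H1→d13:-→d14:-→d15:-→d16:H0 -> H0
  lookup 52.27.190.67: bits 001 walk d0:-→d1:-→d2:-→d3:- -> no-route
  + 66.223.138.70/31 (H2) depth=31
  - 66.223.138.70/31 clear@31
  + 66.208.0.0/12 (H1) depth=12
  lookup 57.8.71.65: bits 001 walk d0:-→d1:-→d2:-→d3:- -> no-route
  + 0.0.0.0/0 (H1) depth=0
  lookup 66.223.2.51: bits 0100001011011111 walk d0:H1→d1:-→d2:-→d3:-→d4:-→d5:-→d6:-→d7:-→d8:-→d9:-→d10:-→d11:-→d12:H1→d13:-→d14:-→d15:-→d16:H0 -> H0
  - 0.0.0.0/0 clear@0
  + 38.16.0.0/12 (H0) depth=12
  + 32.0.0.0/4 (H0) depth=4

== LOOKUPS ==
["H2","H1","H0","no-route","no-route","H0"]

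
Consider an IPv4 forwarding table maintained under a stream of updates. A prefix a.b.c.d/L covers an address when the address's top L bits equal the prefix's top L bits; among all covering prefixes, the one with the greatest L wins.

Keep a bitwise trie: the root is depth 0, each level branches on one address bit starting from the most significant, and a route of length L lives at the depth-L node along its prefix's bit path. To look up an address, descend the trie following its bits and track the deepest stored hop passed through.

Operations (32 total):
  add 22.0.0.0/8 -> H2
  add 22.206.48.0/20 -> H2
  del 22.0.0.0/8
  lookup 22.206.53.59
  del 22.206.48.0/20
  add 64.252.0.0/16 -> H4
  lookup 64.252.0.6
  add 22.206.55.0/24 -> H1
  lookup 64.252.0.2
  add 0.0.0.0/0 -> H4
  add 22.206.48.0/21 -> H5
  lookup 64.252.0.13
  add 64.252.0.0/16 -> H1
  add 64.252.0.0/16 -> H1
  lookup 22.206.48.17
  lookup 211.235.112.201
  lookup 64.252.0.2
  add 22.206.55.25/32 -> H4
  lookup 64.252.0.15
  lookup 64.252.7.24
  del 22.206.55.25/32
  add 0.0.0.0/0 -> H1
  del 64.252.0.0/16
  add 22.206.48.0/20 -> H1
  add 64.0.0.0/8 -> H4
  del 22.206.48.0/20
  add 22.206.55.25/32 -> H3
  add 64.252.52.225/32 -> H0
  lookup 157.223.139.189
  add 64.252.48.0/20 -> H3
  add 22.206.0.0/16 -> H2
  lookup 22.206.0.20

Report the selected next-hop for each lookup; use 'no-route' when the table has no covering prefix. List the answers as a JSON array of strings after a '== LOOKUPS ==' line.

Process each operation:
  add 22.0.0.0/8 -> H2 at depth 8
  add 22.206.48.0/20 -> H2 at depth 20
  del 22.0.0.0/8 (clear depth 8)
  ? 22.206.53.59  path d0:-→d1:-→d2:-→d3:-→d4:-→d5:-→d6:-→d7:-→d8:-→d9:-→d10:-→d11:-→d12:-→d13:-→d14:-→d15:-→d16:-→d17:-→d18:-→d19:-→d20:H2  best=H2
  del 22.206.48.0/20 (clear depth 20)
  add 64.252.0.0/16 -> H4 at depth 16
  ? 64.252.0.6  path d0:-→d1:-→d2:-→d3:-→d4:-→d5:-→d6:-→d7:-→d8:-→d9:-→d10:-→d11:-→d12:-→d13:-→d14:-→d15:-→d16:H4  best=H4
  add 22.206.55.0/24 -> H1 at depth 24
  ? 64.252.0.2  path d0:-→d1:-→d2:-→d3:-→d4:-→d5:-→d6:-→d7:-→d8:-→d9:-→d10:-→d11:-→d12:-→d13:-→d14:-→d15:-→d16:H4  best=H4
  add 0.0.0.0/0 -> H4 at depth 0
  add 22.206.48.0/21 -> H5 at depth 21
  ? 64.252.0.13  path d0:H4→d1:-→d2:-→d3:-→d4:-→d5:-→d6:-→d7:-→d8:-→d9:-→d10:-→d11:-→d12:-→d13:-→d14:-→d15:-→d16:H4  best=H4
  add 64.252.0.0/16 -> H1 at depth 16
  add 64.252.0.0/16 -> H1 at depth 16
  ? 22.206.48.17  path d0:H4→d1:-→d2:-→d3:-→d4:-→d5:-→d6:-→d7:-→d8:-→d9:-→d10:-→d11:-→d12:-→d13:-→d14:-→d15:-→d16:-→d17:-→d18:-→d19:-→d20:-→d21:H5  best=H5
  ? 211.235.112.201  path d0:H4  best=H4
  ? 64.252.0.2  path d0:H4→d1:-→d2:-→d3:-→d4:-→d5:-→d6:-→d7:-→d8:-→d9:-→d10:-→d11:-→d12:-→d13:-→d14:-→d15:-→d16:H1  best=H1
  add 22.206.55.25/32 -> H4 at depth 32
  ? 64.252.0.15  path d0:H4→d1:-→d2:-→d3:-→d4:-→d5:-→d6:-→d7:-→d8:-→d9:-→d10:-→d11:-→d12:-→d13:-→d14:-→d15:-→d16:H1  best=H1
  ? 64.252.7.24  path d0:H4→d1:-→d2:-→d3:-→d4:-→d5:-→d6:-→d7:-→d8:-→d9:-→d10:-→d11:-→d12:-→d13:-→d14:-→d15:-→d16:H1  best=H1
  del 22.206.55.25/32 (clear depth 32)
  add 0.0.0.0/0 -> H1 at depth 0
  del 64.252.0.0/16 (clear depth 16)
  add 22.206.48.0/20 -> H1 at depth 20
  add 64.0.0.0/8 -> H4 at depth 8
  del 22.206.48.0/20 (clear depth 20)
  add 22.206.55.25/32 -> H3 at depth 32
  add 64.252.52.225/32 -> H0 at depth 32
  ? 157.223.139.189  path d0:H1  best=H1
  add 64.252.48.0/20 -> H3 at depth 20
  add 22.206.0.0/16 -> H2 at depth 16
  ? 22.206.0.20  path d0:H1→d1:-→d2:-→d3:-→d4:-→d5:-→d6:-→d7:-→d8:-→d9:-→d10:-→d11:-→d12:-→d13:-→d14:-→d15:-→d16:H2→d17:-→d18:-  best=H2

== LOOKUPS ==
["H2","H4","H4","H4","H5","H4","H1","H1","H1","H1","H2"]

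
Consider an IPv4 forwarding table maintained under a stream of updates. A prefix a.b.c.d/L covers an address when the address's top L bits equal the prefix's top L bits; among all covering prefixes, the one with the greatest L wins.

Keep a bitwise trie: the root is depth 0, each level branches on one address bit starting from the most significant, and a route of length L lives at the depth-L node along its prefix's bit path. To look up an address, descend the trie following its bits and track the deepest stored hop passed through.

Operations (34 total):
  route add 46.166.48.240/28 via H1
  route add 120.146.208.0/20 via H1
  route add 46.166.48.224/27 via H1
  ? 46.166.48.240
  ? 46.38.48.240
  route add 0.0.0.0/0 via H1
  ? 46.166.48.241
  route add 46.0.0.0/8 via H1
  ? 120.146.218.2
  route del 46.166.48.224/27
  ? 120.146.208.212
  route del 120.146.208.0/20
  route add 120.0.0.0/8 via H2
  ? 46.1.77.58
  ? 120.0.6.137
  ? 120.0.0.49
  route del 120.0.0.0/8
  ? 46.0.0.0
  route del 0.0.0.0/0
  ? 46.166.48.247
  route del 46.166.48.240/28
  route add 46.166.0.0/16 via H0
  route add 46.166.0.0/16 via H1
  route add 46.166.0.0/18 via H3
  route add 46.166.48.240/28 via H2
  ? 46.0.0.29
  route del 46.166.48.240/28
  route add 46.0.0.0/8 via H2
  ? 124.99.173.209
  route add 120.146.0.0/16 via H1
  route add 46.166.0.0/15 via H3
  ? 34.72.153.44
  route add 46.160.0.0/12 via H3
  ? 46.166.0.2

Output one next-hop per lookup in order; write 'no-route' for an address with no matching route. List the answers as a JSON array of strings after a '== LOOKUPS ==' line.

Trace:
  add 46.166.48.240/28 -> H1 at depth 28
  add 120.146.208.0/20 -> H1 at depth 20
  add 46.166.48.224/27 -> H1 at depth 27
  Q 46.166.48.240: descend 0010111010100110001100001111 ; hops seen [H1,H1] ; pick H1
  Q 46.38.48.240: descend 00101110 ; hops seen [∅] ; pick no-route
  add 0.0.0.0/0 -> H1 at depth 0
  Q 46.166.48.241: descend 0010111010100110001100001111 ; hops seen [H1,H1,H1] ; pick H1
  add 46.0.0.0/8 -> H1 at depth 8
  Q 120.146.218.2: descend 01111000100100101101 ; hops seen [H1,H1] ; pick H1
  - 46.166.48.224/27 clear@27
  Q 120.146.208.212: descend 01111000100100101101 ; hops seen [H1,H1] ; pick H1
  - 120.146.208.0/20 clear@20
  add 120.0.0.0/8 -> H2 at depth 8
  Q 46.1.77.58: descend 00101110 ; hops seen [H1,H1] ; pick H1
  Q 120.0.6.137: descend 01111000 ; hops seen [H1,H2] ; pick H2
  Q 120.0.0.49: descend 01111000 ; hops seen [H1,H2] ; pick H2
  - 120.0.0.0/8 clear@8
  Q 46.0.0.0: descend 00101110 ; hops seen [H1,H1] ; pick H1
  - 0.0.0.0/0 clear@0
  Q 46.166.48.247: descend 0010111010100110001100001111 ; hops seen [H1,H1] ; pick H1
  - 46.166.48.240/28 clear@28
  add 46.166.0.0/16 -> H0 at depth 16
  add 46.166.0.0/16 -> H1 at depth 16
  add 46.166.0.0/18 -> H3 at depth 18
  add 46.166.48.240/28 -> H2 at depth 28
  Q 46.0.0.29: descend 00101110 ; hops seen [H1] ; pick H1
  - 46.166.48.240/28 clear@28
  add 46.0.0.0/8 -> H2 at depth 8
  Q 124.99.173.209: descend 01111 ; hops seen [∅] ; pick no-route
  add 120.146.0.0/16 -> H1 at depth 16
  add 46.166.0.0/15 -> H3 at depth 15
  Q 34.72.153.44: descend 0010 ; hops seen [∅] ; pick no-route
  add 46.160.0.0/12 -> H3 at depth 12
  Q 46.166.0.2: descend 001011101010011000 ; hops seen [H2,H3,H3,H1,H3] ; pick H3

== LOOKUPS ==
["H1","no-route","H1","H1","H1","H1","H2","H2","H1","H1","H1","no-route","no-route","H3"]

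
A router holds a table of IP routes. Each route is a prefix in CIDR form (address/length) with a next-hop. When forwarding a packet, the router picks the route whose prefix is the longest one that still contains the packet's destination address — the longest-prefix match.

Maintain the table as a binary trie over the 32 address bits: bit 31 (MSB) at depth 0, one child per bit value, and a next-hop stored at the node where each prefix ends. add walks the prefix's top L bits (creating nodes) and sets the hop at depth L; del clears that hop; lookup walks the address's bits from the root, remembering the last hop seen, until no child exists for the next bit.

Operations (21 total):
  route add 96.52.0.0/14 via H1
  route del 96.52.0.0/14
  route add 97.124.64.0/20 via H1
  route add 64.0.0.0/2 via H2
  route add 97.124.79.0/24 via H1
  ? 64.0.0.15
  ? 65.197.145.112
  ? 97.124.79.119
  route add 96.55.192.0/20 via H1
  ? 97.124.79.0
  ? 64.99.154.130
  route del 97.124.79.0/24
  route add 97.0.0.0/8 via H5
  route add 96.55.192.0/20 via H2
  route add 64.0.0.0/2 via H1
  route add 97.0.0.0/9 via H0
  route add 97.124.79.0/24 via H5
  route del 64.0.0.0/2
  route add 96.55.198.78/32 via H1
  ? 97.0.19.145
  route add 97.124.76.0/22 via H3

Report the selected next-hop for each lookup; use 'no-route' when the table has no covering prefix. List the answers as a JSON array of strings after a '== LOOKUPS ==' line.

Trace:
  + 96.52.0.0/14 (H1) depth=14
  - 96.52.0.0/14 clear@14
  + 97.124.64.0/20 (H1) depth=20
  + 64.0.0.0/2 (H2) depth=2
  + 97.124.79.0/24 (H1) depth=24
  ? 64.0.0.15  path d0:-→d1:-→d2:H2  best=H2
  ? 65.197.145.112  path d0:-→d1:-→d2:H2  best=H2
  ? 97.124.79.119  path d0:-→d1:-→d2:H2→d3:-→d4:-→d5:-→d6:-→d7:-→d8:-→d9:-→d10:-→d11:-→d12:-→d13:-→d14:-→d15:-→d16:-→d17:-→d18:-→d19:-→d20:H1→d21:-→d22:-→d23:-→d24:H1  best=H1
  + 96.55.192.0/20 (H1) depth=20
  ? 97.124.79.0  path d0:-→d1:-→d2:H2→d3:-→d4:-→d5:-→d6:-→d7:-→d8:-→d9:-→d10:-→d11:-→d12:-→d13:-→d14:-→d15:-→d16:-→d17:-→d18:-→d19:-→d20:H1→d21:-→d22:-→d23:-→d24:H1  best=H1
  ? 64.99.154.130  path d0:-→d1:-→d2:H2  best=H2
  - 97.124.79.0/24 clear@24
  + 97.0.0.0/8 (H5) depth=8
  + 96.55.192.0/20 (H2) depth=20
  + 64.0.0.0/2 (H1) depth=2
  + 97.0.0.0/9 (H0) depth=9
  + 97.124.79.0/24 (H5) depth=24
  - 64.0.0.0/2 clear@2
  + 96.55.198.78/32 (H1) depth=32
  ? 97.0.19.145  path d0:-→d1:-→d2:-→d3:-→d4:-→d5:-→d6:-→d7:-→d8:H5→d9:H0  best=H0
  + 97.124.76.0/22 (H3) depth=22

== LOOKUPS ==
["H2","H2","H1","H1","H2","H0"]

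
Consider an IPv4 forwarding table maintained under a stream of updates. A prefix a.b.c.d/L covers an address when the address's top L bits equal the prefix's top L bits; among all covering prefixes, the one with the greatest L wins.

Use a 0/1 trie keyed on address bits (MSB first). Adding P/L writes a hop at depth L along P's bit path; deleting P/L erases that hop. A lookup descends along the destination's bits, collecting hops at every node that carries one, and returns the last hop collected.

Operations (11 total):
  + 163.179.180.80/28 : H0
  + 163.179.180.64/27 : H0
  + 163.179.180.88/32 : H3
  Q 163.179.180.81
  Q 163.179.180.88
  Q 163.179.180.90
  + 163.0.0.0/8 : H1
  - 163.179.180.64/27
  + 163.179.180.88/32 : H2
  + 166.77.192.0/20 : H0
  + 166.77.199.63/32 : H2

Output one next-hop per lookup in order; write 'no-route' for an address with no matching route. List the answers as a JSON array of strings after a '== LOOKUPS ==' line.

Apply in order:
  + 163.179.180.80/28 (H0) depth=28
  + 163.179.180.64/27 (H0) depth=27
  + 163.179.180.88/32 (H3) depth=32
  ? 163.179.180.81  path d0:-→d1:-→d2:-→d3:-→d4:-→d5:-→d6:-→d7:-→d8:-→d9:-→d10:-→d11:-→d12:-→d13:-→d14:-→d15:-→d16:-→d17:-→d18:-→d19:-→d20:-→d21:-→d22:-→d23:-→d24:-→d25:-→d26:-→d27:H0→d28:H0  best=H0
  ? 163.179.180.88  path d0:-→d1:-→d2:-→d3:-→d4:-→d5:-→d6:-→d7:-→d8:-→d9:-→d10:-→d11:-→d12:-→d13:-→d14:-→d15:-→d16:-→d17:-→d18:-→d19:-→d20:-→d21:-→d22:-→d23:-→d24:-→d25:-→d26:-→d27:H0→d28:H0→d29:-→d30:-→d31:-→d32:H3  best=H3
  ? 163.179.180.90  path d0:-→d1:-→d2:-→d3:-→d4:-→d5:-→d6:-→d7:-→d8:-→d9:-→d10:-→d11:-→d12:-→d13:-→d14:-→d15:-→d16:-→d17:-→d18:-→d19:-→d20:-→d21:-→d22:-→d23:-→d24:-→d25:-→d26:-→d27:H0→d28:H0→d29:-→d30:-  best=H0
  + 163.0.0.0/8 (H1) depth=8
  del 163.179.180.64/27 (clear depth 27)
  + 163.179.180.88/32 (H2) depth=32
  + 166.77.192.0/20 (H0) depth=20
  + 166.77.199.63/32 (H2) depth=32

== LOOKUPS ==
["H0","H3","H0"]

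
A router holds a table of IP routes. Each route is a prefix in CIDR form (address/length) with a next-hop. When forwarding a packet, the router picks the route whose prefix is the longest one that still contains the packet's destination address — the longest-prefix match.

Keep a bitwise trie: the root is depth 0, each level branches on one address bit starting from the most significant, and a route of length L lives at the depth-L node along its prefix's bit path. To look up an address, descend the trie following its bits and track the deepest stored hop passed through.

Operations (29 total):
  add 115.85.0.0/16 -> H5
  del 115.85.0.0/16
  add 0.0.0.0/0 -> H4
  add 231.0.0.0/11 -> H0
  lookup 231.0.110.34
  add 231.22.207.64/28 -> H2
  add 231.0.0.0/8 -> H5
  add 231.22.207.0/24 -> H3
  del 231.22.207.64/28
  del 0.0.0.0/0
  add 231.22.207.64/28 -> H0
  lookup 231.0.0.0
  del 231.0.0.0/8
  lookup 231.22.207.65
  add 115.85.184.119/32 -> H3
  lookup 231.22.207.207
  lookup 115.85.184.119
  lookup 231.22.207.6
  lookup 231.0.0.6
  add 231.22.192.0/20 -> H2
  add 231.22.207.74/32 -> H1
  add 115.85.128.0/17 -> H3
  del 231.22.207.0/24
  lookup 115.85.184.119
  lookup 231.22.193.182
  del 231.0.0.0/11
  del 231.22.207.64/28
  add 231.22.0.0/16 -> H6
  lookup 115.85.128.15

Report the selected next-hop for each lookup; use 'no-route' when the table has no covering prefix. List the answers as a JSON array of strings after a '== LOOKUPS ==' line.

Process each operation:
  add 115.85.0.0/16 -> H5 at depth 16
  - 115.85.0.0/16 clear@16
  add 0.0.0.0/0 -> H4 at depth 0
  add 231.0.0.0/11 -> H0 at depth 11
  Q 231.0.110.34: descend 11100111000 ; hops seen [H4,H0] ; pick H0
  add 231.22.207.64/28 -> H2 at depth 28
  add 231.0.0.0/8 -> H5 at depth 8
  add 231.22.207.0/24 -> H3 at depth 24
  - 231.22.207.64/28 clear@28
  - 0.0.0.0/0 clear@0
  add 231.22.207.64/28 -> H0 at depth 28
  Q 231.0.0.0: descend 11100111000 ; hops seen [H5,H0] ; pick H0
  - 231.0.0.0/8 clear@8
  Q 231.22.207.65: descend 1110011100010110110011110100 ; hops seen [H0,H3,H0] ; pick H0
  add 115.85.184.119/32 -> H3 at depth 32
  Q 231.22.207.207: descend 111001110001011011001111 ; hops seen [H0,H3] ; pick H3
  Q 115.85.184.119: descend 01110011010101011011100001110111 ; hops seen [H3] ; pick H3
  Q 231.22.207.6: descend 1110011100010110110011110 ; hops seen [H0,H3] ; pick H3
  Q 231.0.0.6: descend 11100111000 ; hops seen [H0] ; pick H0
  add 231.22.192.0/20 -> H2 at depth 20
  add 231.22.207.74/32 -> H1 at depth 32
  add 115.85.128.0/17 -> H3 at depth 17
  - 231.22.207.0/24 clear@24
  Q 115.85.184.119: descend 01110011010101011011100001110111 ; hops seen [H3,H3] ; pick H3
  Q 231.22.193.182: descend 11100111000101101100 ; hops seen [H0,H2] ; pick H2
  - 231.0.0.0/11 clear@11
  - 231.22.207.64/28 clear@28
  add 231.22.0.0/16 -> H6 at depth 16
  Q 115.85.128.15: descend 011100110101010110 ; hops seen [H3] ; pick H3

== LOOKUPS ==
["H0","H0","H0","H3","H3","H3","H0","H3","H2","H3"]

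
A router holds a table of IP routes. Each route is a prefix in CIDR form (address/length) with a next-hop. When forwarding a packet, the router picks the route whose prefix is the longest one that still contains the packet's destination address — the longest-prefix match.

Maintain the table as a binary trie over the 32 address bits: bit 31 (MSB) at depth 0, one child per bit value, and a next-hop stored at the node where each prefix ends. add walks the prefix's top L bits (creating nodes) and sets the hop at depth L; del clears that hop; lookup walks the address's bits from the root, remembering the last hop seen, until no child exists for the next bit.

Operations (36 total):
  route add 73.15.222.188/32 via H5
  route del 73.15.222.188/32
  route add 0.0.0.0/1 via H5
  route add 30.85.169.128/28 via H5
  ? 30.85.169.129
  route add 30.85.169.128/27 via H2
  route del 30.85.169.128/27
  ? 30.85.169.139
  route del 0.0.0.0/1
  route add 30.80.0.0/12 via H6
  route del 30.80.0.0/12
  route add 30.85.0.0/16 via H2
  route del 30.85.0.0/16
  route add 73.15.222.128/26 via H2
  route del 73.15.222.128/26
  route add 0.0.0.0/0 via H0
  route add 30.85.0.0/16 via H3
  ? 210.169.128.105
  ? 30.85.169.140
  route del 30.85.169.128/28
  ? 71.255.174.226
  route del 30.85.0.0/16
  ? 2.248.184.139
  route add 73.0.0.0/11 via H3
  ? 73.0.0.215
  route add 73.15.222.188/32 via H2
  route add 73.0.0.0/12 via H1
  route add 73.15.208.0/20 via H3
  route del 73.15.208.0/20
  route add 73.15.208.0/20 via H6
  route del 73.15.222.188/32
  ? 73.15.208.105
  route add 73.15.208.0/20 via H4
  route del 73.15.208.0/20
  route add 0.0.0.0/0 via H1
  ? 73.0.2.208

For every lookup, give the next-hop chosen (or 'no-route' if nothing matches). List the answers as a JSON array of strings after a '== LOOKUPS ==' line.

Trace:
  + 73.15.222.188/32 (H5) depth=32
  del 73.15.222.188/32 (clear depth 32)
  + 0.0.0.0/1 (H5) depth=1
  + 30.85.169.128/28 (H5) depth=28
  lookup 30.85.169.129: bits 0001111001010101101010011000 walk d0:-→d1:H5→d2:-→d3:-→d4:-→d5:-→d6:-→d7:-→d8:-→d9:-→d10:-→d11:-→d12:-→d13:-→d14:-→d15:-→d16:-→d17:-→d18:-→d19:-→d20:-→d21:-→d22:-→d23:-→d24:-→d25:-→d26:-→d27:-→d28:H5 -> H5
  + 30.85.169.128/27 (H2) depth=27
  del 30.85.169.128/27 (clear depth 27)
  lookup 30.85.169.139: bits 0001111001010101101010011000 walk d0:-→d1:H5→d2:-→d3:-→d4:-→d5:-→d6:-→d7:-→d8:-→d9:-→d10:-→d11:-→d12:-→d13:-→d14:-→d15:-→d16:-→d17:-→d18:-→d19:-→d20:-→d21:-→d22:-→d23:-→d24:-→d25:-→d26:-→d27:-→d28:H5 -> H5
  del 0.0.0.0/1 (clear depth 1)
  + 30.80.0.0/12 (H6) depth=12
  del 30.80.0.0/12 (clear depth 12)
  + 30.85.0.0/16 (H2) depth=16
  del 30.85.0.0/16 (clear depth 16)
  + 73.15.222.128/26 (H2) depth=26
  del 73.15.222.128/26 (clear depth 26)
  + 0.0.0.0/0 (H0) depth=0
  + 30.85.0.0/16 (H3) depth=16
  lookup 210.169.128.105: bits ε walk d0:H0 -> H0
  lookup 30.85.169.140: bits 0001111001010101101010011000 walk d0:H0→d1:-→d2:-→d3:-→d4:-→d5:-→d6:-→d7:-→d8:-→d9:-→d10:-→d11:-→d12:-→d13:-→d14:-→d15:-→d16:H3→d17:-→d18:-→d19:-→d20:-→d21:-→d22:-→d23:-→d24:-→d25:-→d26:-→d27:-→d28:H5 -> H5
  del 30.85.169.128/28 (clear depth 28)
  lookup 71.255.174.226: bits 0100 walk d0:H0→d1:-→d2:-→d3:-→d4:- -> H0
  del 30.85.0.0/16 (clear depth 16)
  lookup 2.248.184.139: bits 000 walk d0:H0→d1:-→d2:-→d3:- -> H0
  + 73.0.0.0/11 (H3) depth=11
  lookup 73.0.0.215: bits 010010010000 walk d0:H0→d1:-→d2:-→d3:-→d4:-→d5:-→d6:-→d7:-→d8:-→d9:-→d10:-→d11:H3→d12:- -> H3
  + 73.15.222.188/32 (H2) depth=32
  + 73.0.0.0/12 (H1) depth=12
  + 73.15.208.0/20 (H3) depth=20
  del 73.15.208.0/20 (clear depth 20)
  + 73.15.208.0/20 (H6) depth=20
  del 73.15.222.188/32 (clear depth 32)
  lookup 73.15.208.105: bits 01001001000011111101 walk d0:H0→d1:-→d2:-→d3:-→d4:-→d5:-→d6:-→d7:-→d8:-→d9:-→d10:-→d11:H3→d12:H1→d13:-→d14:-→d15:-→d16:-→d17:-→d18:-→d19:-→d20:H6 -> H6
  + 73.15.208.0/20 (H4) depth=20
  del 73.15.208.0/20 (clear depth 20)
  + 0.0.0.0/0 (H1) depth=0
  lookup 73.0.2.208: bits 010010010000 walk d0:H1→d1:-→d2:-→d3:-→d4:-→d5:-→d6:-→d7:-→d8:-→d9:-→d10:-→d11:H3→d12:H1 -> H1

== LOOKUPS ==
["H5","H5","H0","H5","H0","H0","H3","H6","H1"]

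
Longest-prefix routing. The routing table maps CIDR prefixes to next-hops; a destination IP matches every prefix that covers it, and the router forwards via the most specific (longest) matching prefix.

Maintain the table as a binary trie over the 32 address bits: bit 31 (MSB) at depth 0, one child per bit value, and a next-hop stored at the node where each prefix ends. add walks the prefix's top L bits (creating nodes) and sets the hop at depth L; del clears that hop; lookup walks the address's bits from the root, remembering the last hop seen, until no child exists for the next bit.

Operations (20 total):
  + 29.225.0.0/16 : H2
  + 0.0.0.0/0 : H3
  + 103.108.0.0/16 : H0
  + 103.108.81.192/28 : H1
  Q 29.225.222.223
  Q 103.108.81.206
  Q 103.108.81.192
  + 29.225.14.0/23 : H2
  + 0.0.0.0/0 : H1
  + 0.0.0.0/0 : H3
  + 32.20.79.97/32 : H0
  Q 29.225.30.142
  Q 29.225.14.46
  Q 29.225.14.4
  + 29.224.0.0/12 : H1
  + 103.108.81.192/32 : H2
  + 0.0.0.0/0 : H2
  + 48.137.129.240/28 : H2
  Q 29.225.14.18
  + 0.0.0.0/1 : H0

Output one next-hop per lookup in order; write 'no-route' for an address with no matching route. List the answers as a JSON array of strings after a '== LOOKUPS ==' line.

Process each operation:
  + 29.225.0.0/16 (H2) depth=16
  + 0.0.0.0/0 (H3) depth=0
  + 103.108.0.0/16 (H0) depth=16
  + 103.108.81.192/28 (H1) depth=28
  lookup 29.225.222.223: bits 0001110111100001 walk d0:H3→d1:-→d2:-→d3:-→d4:-→d5:-→d6:-→d7:-→d8:-→d9:-→d10:-→d11:-→d12:-→d13:-→d14:-→d15:-→d16:H2 -> H2
  lookup 103.108.81.206: bits 0110011101101100010100011100 walk d0:H3→d1:-→d2:-→d3:-→d4:-→d5:-→d6:-→d7:-→d8:-→d9:-→d10:-→d11:-→d12:-→d13:-→d14:-→d15:-→d16:H0→d17:-→d18:-→d19:-→d20:-→d21:-→d22:-→d23:-→d24:-→d25:-→d26:-→d27:-→d28:H1 -> H1
  lookup 103.108.81.192: bits 0110011101101100010100011100 walk d0:H3→d1:-→d2:-→d3:-→d4:-→d5:-→d6:-→d7:-→d8:-→d9:-→d10:-→d11:-→d12:-→d13:-→d14:-→d15:-→d16:H0→d17:-→d18:-→d19:-→d20:-→d21:-→d22:-→d23:-→d24:-→d25:-→d26:-→d27:-→d28:H1 -> H1
  + 29.225.14.0/23 (H2) depth=23
  + 0.0.0.0/0 (H1) depth=0
  + 0.0.0.0/0 (H3) depth=0
  + 32.20.79.97/32 (H0) depth=32
  lookup 29.225.30.142: bits 0001110111100001000 walk d0:H3→d1:-→d2:-→d3:-→d4:-→d5:-→d6:-→d7:-→d8:-→d9:-→d10:-→d11:-→d12:-→d13:-→d14:-→d15:-→d16:H2→d17:-→d18:-→d19:- -> H2
  lookup 29.225.14.46: bits 00011101111000010000111 walk d0:H3→d1:-→d2:-→d3:-→d4:-→d5:-→d6:-→d7:-→d8:-→d9:-→d10:-→d11:-→d12:-→d13:-→d14:-→d15:-→d16:H2→d17:-→d18:-→d19:-→d20:-→d21:-→d22:-→d23:H2 -> H2
  lookup 29.225.14.4: bits 00011101111000010000111 walk d0:H3→d1:-→d2:-→d3:-→d4:-→d5:-→d6:-→d7:-→d8:-→d9:-→d10:-→d11:-→d12:-→d13:-→d14:-→d15:-→d16:H2→d17:-→d18:-→d19:-→d20:-→d21:-→d22:-→d23:H2 -> H2
  + 29.224.0.0/12 (H1) depth=12
  + 103.108.81.192/32 (H2) depth=32
  + 0.0.0.0/0 (H2) depth=0
  + 48.137.129.240/28 (H2) depth=28
  lookup 29.225.14.18: bits 00011101111000010000111 walk d0:H2→d1:-→d2:-→d3:-→d4:-→d5:-→d6:-→d7:-→d8:-→d9:-→d10:-→d11:-→d12:H1→d13:-→d14:-→d15:-→d16:H2→d17:-→d18:-→d19:-→d20:-→d21:-→d22:-→d23:H2 -> H2
  + 0.0.0.0/1 (H0) depth=1

== LOOKUPS ==
["H2","H1","H1","H2","H2","H2","H2"]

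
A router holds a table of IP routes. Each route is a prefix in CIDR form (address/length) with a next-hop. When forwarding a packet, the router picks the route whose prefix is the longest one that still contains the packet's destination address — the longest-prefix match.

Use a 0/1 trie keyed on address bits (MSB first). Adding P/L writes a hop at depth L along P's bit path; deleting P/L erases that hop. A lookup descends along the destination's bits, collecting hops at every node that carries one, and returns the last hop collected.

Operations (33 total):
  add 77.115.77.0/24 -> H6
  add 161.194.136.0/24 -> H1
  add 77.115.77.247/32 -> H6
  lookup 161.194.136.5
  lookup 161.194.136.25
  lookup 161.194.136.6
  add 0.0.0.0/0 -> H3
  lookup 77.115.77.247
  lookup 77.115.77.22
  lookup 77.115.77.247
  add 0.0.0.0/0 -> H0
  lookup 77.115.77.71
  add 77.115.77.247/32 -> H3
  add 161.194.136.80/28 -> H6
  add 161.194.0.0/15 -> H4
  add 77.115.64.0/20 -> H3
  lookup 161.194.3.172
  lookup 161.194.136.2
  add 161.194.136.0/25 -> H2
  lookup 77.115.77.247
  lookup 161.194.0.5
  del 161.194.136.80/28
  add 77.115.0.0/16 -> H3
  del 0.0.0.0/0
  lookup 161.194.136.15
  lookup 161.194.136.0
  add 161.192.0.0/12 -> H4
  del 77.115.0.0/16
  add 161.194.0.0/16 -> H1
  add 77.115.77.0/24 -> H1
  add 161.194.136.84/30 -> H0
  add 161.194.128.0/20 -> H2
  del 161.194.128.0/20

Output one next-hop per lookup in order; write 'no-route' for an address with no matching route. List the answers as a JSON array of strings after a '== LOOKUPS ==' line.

Trace:
  + 77.115.77.0/24 (H6) depth=24
  + 161.194.136.0/24 (H1) depth=24
  + 77.115.77.247/32 (H6) depth=32
  lookup 161.194.136.5: bits 101000011100001010001000 walk d0:-→d1:-→d2:-→d3:-→d4:-→d5:-→d6:-→d7:-→d8:-→d9:-→d10:-→d11:-→d12:-→d13:-→d14:-→d15:-→d16:-→d17:-→d18:-→d19:-→d20:-→d21:-→d22:-→d23:-→d24:H1 -> H1
  lookup 161.194.136.25: bits 101000011100001010001000 walk d0:-→d1:-→d2:-→d3:-→d4:-→d5:-→d6:-→d7:-→d8:-→d9:-→d10:-→d11:-→d12:-→d13:-→d14:-→d15:-→d16:-→d17:-→d18:-→d19:-→d20:-→d21:-→d22:-→d23:-→d24:H1 -> H1
  lookup 161.194.136.6: bits 101000011100001010001000 walk d0:-→d1:-→d2:-→d3:-→d4:-→d5:-→d6:-→d7:-→d8:-→d9:-→d10:-→d11:-→d12:-→d13:-→d14:-→d15:-→d16:-→d17:-→d18:-→d19:-→d20:-→d21:-→d22:-→d23:-→d24:H1 -> H1
  + 0.0.0.0/0 (H3) depth=0
  lookup 77.115.77.247: bits 01001101011100110100110111110111 walk d0:H3→d1:-→d2:-→d3:-→d4:-→d5:-→d6:-→d7:-→d8:-→d9:-→d10:-→d11:-→d12:-→d13:-→d14:-→d15:-→d16:-→d17:-→d18:-→d19:-→d20:-→d21:-→d22:-→d23:-→d24:H6→d25:-→d26:-→d27:-→d28:-→d29:-→d30:-→d31:-→d32:H6 -> H6
  lookup 77.115.77.22: bits 010011010111001101001101 walk d0:H3→d1:-→d2:-→d3:-→d4:-→d5:-→d6:-→d7:-→d8:-→d9:-→d10:-→d11:-→d12:-→d13:-→d14:-→d15:-→d16:-→d17:-→d18:-→d19:-→d20:-→d21:-→d22:-→d23:-→d24:H6 -> H6
  lookup 77.115.77.247: bits 01001101011100110100110111110111 walk d0:H3→d1:-→d2:-→d3:-→d4:-→d5:-→d6:-→d7:-→d8:-→d9:-→d10:-→d11:-→d12:-→d13:-→d14:-→d15:-→d16:-→d17:-→d18:-→d19:-→d20:-→d21:-→d22:-→d23:-→d24:H6→d25:-→d26:-→d27:-→d28:-→d29:-→d30:-→d31:-→d32:H6 -> H6
  + 0.0.0.0/0 (H0) depth=0
  lookup 77.115.77.71: bits 010011010111001101001101 walk d0:H0→d1:-→d2:-→d3:-→d4:-→d5:-→d6:-→d7:-→d8:-→d9:-→d10:-→d11:-→d12:-→d13:-→d14:-→d15:-→d16:-→d17:-→d18:-→d19:-→d20:-→d21:-→d22:-→d23:-→d24:H6 -> H6
  + 77.115.77.247/32 (H3) depth=32
  + 161.194.136.80/28 (H6) depth=28
  + 161.194.0.0/15 (H4) depth=15
  + 77.115.64.0/20 (H3) depth=20
  lookup 161.194.3.172: bits 1010000111000010 walk d0:H0→d1:-→d2:-→d3:-→d4:-→d5:-→d6:-→d7:-→d8:-→d9:-→d10:-→d11:-→d12:-→d13:-→d14:-→d15:H4→d16:- -> H4
  lookup 161.194.136.2: bits 1010000111000010100010000 walk d0:H0→d1:-→d2:-→d3:-→d4:-→d5:-→d6:-→d7:-→d8:-→d9:-→d10:-→d11:-→d12:-→d13:-→d14:-→d15:H4→d16:-→d17:-→d18:-→d19:-→d20:-→d21:-→d22:-→d23:-→d24:H1→d25:- -> H1
  + 161.194.136.0/25 (H2) depth=25
  lookup 77.115.77.247: bits 01001101011100110100110111110111 walk d0:H0→d1:-→d2:-→d3:-→d4:-→d5:-→d6:-→d7:-→d8:-→d9:-→d10:-→d11:-→d12:-→d13:-→d14:-→d15:-→d16:-→d17:-→d18:-→d19:-→d20:H3→d21:-→d22:-→d23:-→d24:H6→d25:-→d26:-→d27:-→d28:-→d29:-→d30:-→d31:-→d32:H3 -> H3
  lookup 161.194.0.5: bits 1010000111000010 walk d0:H0→d1:-→d2:-→d3:-→d4:-→d5:-→d6:-→d7:-→d8:-→d9:-→d10:-→d11:-→d12:-→d13:-→d14:-→d15:H4→d16:- -> H4
  - 161.194.136.80/28 clear@28
  + 77.115.0.0/16 (H3) depth=16
  - 0.0.0.0/0 clear@0
  lookup 161.194.136.15: bits 1010000111000010100010000 walk d0:-→d1:-→d2:-→d3:-→d4:-→d5:-→d6:-→d7:-→d8:-→d9:-→d10:-→d11:-→d12:-→d13:-→d14:-→d15:H4→d16:-→d17:-→d18:-→d19:-→d20:-→d21:-→d22:-→d23:-→d24:H1→d25:H2 -> H2
  lookup 161.194.136.0: bits 1010000111000010100010000 walk d0:-→d1:-→d2:-→d3:-→d4:-→d5:-→d6:-→d7:-→d8:-→d9:-→d10:-→d11:-→d12:-→d13:-→d14:-→d15:H4→d16:-→d17:-→d18:-→d19:-→d20:-→d21:-→d22:-→d23:-→d24:H1→d25:H2 -> H2
  + 161.192.0.0/12 (H4) depth=12
  - 77.115.0.0/16 clear@16
  + 161.194.0.0/16 (H1) depth=16
  + 77.115.77.0/24 (H1) depth=24
  + 161.194.136.84/30 (H0) depth=30
  + 161.194.128.0/20 (H2) depth=20
  - 161.194.128.0/20 clear@20

== LOOKUPS ==
["H1","H1","H1","H6","H6","H6","H6","H4","H1","H3","H4","H2","H2"]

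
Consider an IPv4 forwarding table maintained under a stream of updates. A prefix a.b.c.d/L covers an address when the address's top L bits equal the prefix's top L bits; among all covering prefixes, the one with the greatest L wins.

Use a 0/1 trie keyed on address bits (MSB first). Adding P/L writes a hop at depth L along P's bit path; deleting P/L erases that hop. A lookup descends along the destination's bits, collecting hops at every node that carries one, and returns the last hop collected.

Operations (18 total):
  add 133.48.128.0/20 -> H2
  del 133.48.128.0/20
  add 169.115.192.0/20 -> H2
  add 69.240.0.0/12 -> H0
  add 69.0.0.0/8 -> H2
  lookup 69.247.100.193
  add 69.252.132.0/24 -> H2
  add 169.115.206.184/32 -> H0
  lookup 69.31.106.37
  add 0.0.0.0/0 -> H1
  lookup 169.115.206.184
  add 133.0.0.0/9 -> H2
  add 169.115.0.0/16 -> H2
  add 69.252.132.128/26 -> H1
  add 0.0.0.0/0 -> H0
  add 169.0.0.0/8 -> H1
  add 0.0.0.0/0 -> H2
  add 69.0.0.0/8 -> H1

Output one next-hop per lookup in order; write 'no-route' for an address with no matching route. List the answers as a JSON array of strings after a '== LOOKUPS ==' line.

Process each operation:
  + 133.48.128.0/20 (H2) depth=20
  - 133.48.128.0/20 clear@20
  + 169.115.192.0/20 (H2) depth=20
  + 69.240.0.0/12 (H0) depth=12
  + 69.0.0.0/8 (H2) depth=8
  ? 69.247.100.193  path d0:-→d1:-→d2:-→d3:-→d4:-→d5:-→d6:-→d7:-→d8:H2→d9:-→d10:-→d11:-→d12:H0  best=H0
  + 69.252.132.0/24 (H2) depth=24
  + 169.115.206.184/32 (H0) depth=32
  ? 69.31.106.37  path d0:-→d1:-→d2:-→d3:-→d4:-→d5:-→d6:-→d7:-→d8:H2  best=H2
  + 0.0.0.0/0 (H1) depth=0
  ? 169.115.206.184  path d0:H1→d1:-→d2:-→d3:-→d4:-→d5:-→d6:-→d7:-→d8:-→d9:-→d10:-→d11:-→d12:-→d13:-→d14:-→d15:-→d16:-→d17:-→d18:-→d19:-→d20:H2→d21:-→d22:-→d23:-→d24:-→d25:-→d26:-→d27:-→d28:-→d29:-→d30:-→d31:-→d32:H0  best=H0
  + 133.0.0.0/9 (H2) depth=9
  + 169.115.0.0/16 (H2) depth=16
  + 69.252.132.128/26 (H1) depth=26
  + 0.0.0.0/0 (H0) depth=0
  + 169.0.0.0/8 (H1) depth=8
  + 0.0.0.0/0 (H2) depth=0
  + 69.0.0.0/8 (H1) depth=8

== LOOKUPS ==
["H0","H2","H0"]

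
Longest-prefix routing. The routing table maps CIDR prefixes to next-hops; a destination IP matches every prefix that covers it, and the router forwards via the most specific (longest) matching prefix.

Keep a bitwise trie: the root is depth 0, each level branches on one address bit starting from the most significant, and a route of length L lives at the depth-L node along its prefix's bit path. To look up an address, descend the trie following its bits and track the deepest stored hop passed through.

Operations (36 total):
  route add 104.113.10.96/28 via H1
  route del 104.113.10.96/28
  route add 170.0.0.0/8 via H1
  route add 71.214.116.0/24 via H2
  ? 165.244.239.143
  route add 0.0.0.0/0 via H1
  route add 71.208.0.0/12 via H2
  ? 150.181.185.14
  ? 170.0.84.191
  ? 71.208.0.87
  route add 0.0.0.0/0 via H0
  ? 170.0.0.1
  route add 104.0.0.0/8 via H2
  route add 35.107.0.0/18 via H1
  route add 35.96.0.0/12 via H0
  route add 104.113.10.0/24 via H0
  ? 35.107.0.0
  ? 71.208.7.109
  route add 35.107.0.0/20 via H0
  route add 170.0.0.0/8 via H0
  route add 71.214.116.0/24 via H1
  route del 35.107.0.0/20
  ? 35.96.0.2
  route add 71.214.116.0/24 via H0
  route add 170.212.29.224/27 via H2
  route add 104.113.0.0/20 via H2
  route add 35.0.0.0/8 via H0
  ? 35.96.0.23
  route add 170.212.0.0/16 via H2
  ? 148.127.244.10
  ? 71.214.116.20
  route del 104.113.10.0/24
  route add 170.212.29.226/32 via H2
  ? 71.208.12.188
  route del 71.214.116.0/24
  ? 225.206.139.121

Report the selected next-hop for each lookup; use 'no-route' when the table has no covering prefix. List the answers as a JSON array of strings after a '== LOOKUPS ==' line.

Apply in order:
  add 104.113.10.96/28 -> H1 at depth 28
  - 104.113.10.96/28 clear@28
  add 170.0.0.0/8 -> H1 at depth 8
  add 71.214.116.0/24 -> H2 at depth 24
  Q 165.244.239.143: descend 1010 ; hops seen [∅] ; pick no-route
  add 0.0.0.0/0 -> H1 at depth 0
  add 71.208.0.0/12 -> H2 at depth 12
  Q 150.181.185.14: descend 10 ; hops seen [H1] ; pick H1
  Q 170.0.84.191: descend 10101010 ; hops seen [H1,H1] ; pick H1
  Q 71.208.0.87: descend 0100011111010 ; hops seen [H1,H2] ; pick H2
  add 0.0.0.0/0 -> H0 at depth 0
  Q 170.0.0.1: descend 10101010 ; hops seen [H0,H1] ; pick H1
  add 104.0.0.0/8 -> H2 at depth 8
  add 35.107.0.0/18 -> H1 at depth 18
  add 35.96.0.0/12 -> H0 at depth 12
  add 104.113.10.0/24 -> H0 at depth 24
  Q 35.107.0.0: descend 001000110110101100 ; hops seen [H0,H0,H1] ; pick H1
  Q 71.208.7.109: descend 0100011111010 ; hops seen [H0,H2] ; pick H2
  add 35.107.0.0/20 -> H0 at depth 20
  add 170.0.0.0/8 -> H0 at depth 8
  add 71.214.116.0/24 -> H1 at depth 24
  - 35.107.0.0/20 clear@20
  Q 35.96.0.2: descend 001000110110 ; hops seen [H0,H0] ; pick H0
  add 71.214.116.0/24 -> H0 at depth 24
  add 170.212.29.224/27 -> H2 at depth 27
  add 104.113.0.0/20 -> H2 at depth 20
  add 35.0.0.0/8 -> H0 at depth 8
  Q 35.96.0.23: descend 001000110110 ; hops seen [H0,H0,H0] ; pick H0
  add 170.212.0.0/16 -> H2 at depth 16
  Q 148.127.244.10: descend 10 ; hops seen [H0] ; pick H0
  Q 71.214.116.20: descend 010001111101011001110100 ; hops seen [H0,H2,H0] ; pick H0
  - 104.113.10.0/24 clear@24
  add 170.212.29.226/32 -> H2 at depth 32
  Q 71.208.12.188: descend 0100011111010 ; hops seen [H0,H2] ; pick H2
  - 71.214.116.0/24 clear@24
  Q 225.206.139.121: descend 1 ; hops seen [H0] ; pick H0

== LOOKUPS ==
["no-route","H1","H1","H2","H1","H1","H2","H0","H0","H0","H0","H2","H0"]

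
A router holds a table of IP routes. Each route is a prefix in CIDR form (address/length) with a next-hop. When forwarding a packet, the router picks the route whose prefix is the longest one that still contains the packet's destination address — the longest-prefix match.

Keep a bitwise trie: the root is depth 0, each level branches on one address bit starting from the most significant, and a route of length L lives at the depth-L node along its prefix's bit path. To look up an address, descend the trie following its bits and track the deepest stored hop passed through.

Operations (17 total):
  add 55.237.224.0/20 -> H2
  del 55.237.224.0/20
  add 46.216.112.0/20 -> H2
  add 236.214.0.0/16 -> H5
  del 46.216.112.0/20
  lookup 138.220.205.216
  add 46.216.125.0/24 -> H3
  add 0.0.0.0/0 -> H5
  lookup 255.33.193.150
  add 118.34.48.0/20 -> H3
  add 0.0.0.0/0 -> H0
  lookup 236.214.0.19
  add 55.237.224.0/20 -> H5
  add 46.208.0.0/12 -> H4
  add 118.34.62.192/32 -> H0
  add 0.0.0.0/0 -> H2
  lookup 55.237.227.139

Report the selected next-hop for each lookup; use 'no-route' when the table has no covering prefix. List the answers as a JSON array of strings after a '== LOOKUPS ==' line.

Process each operation:
  + 55.237.224.0/20 (H2) depth=20
  - 55.237.224.0/20 clear@20
  + 46.216.112.0/20 (H2) depth=20
  + 236.214.0.0/16 (H5) depth=16
  - 46.216.112.0/20 clear@20
  Q 138.220.205.216: descend 1 ; hops seen [∅] ; pick no-route
  + 46.216.125.0/24 (H3) depth=24
  + 0.0.0.0/0 (H5) depth=0
  Q 255.33.193.150: descend 111 ; hops seen [H5] ; pick H5
  + 118.34.48.0/20 (H3) depth=20
  + 0.0.0.0/0 (H0) depth=0
  Q 236.214.0.19: descend 1110110011010110 ; hops seen [H0,H5] ; pick H5
  + 55.237.224.0/20 (H5) depth=20
  + 46.208.0.0/12 (H4) depth=12
  + 118.34.62.192/32 (H0) depth=32
  + 0.0.0.0/0 (H2) depth=0
  Q 55.237.227.139: descend 00110111111011011110 ; hops seen [H2,H5] ; pick H5

== LOOKUPS ==
["no-route","H5","H5","H5"]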